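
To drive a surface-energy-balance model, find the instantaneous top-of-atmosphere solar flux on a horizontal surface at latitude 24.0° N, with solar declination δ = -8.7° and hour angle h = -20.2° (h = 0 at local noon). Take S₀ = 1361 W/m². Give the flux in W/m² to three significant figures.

1.07e+03 W/m²

cos θ_z = sin φ sin δ + cos φ cos δ cos h = -0.061523 + 0.847491 = 0.785968.
Flux = S₀ · cos θ_z = 1361 × 0.785968 = 1070 W/m².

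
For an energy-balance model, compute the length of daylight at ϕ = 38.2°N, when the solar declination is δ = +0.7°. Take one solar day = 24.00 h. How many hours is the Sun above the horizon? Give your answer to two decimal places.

12.07 h

cos h₀ = −tan ϕ · tan δ = −tan(+38.2°) × tan(+0.700°) = -0.0096, so h₀ = 1.5804 rad = 90.55°.
Daylight = 2h₀/(2π) × 24.00 h = (1.5804/π) × 24.00 = 12.07 h.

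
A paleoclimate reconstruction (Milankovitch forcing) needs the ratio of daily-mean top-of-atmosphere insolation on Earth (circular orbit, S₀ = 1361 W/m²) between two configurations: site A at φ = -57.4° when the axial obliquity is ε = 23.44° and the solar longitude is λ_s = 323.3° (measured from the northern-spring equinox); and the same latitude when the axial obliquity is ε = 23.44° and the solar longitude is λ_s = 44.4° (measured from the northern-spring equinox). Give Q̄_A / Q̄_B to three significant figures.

Q̄_A / Q̄_B ≈ 4.31

— Configuration A (φ=-57.4°):
Solar declination: sin δ = sin ε · sin λ_s = sin 23.44° × sin 323.3° = -0.23773, so δ = -13.753°.
cos H₀ = −tan(-57.4°) tan(-13.753°) = -0.3827, H₀ = 1.9635 rad.
Bracket: H₀ sin φ sin δ + cos φ cos δ sin H₀ = 1.9635×-0.84245×-0.23773 + 0.53877×0.97133×0.92387 = 0.393241 + 0.483483 = 0.876724.
Q̄ = (S₀/π) × [bracket] = (1361/π) × 0.876724 = 379.81 W/m².
— Configuration B (φ=-57.4°):
Solar declination: sin δ = sin ε · sin λ_s = sin 23.44° × sin 44.4° = 0.27832, so δ = +16.160°.
cos H₀ = −tan(-57.4°) tan(+16.160°) = 0.4531, H₀ = 1.1006 rad.
Bracket: H₀ sin φ sin δ + cos φ cos δ sin H₀ = 1.1006×-0.84245×0.27832 + 0.53877×0.96049×0.89146 = -0.258058 + 0.461316 = 0.203258.
Q̄ = (S₀/π) × [bracket] = (1361/π) × 0.203258 = 88.055 W/m².
Ratio Q̄_A / Q̄_B = 379.81 / 88.055 = 4.313.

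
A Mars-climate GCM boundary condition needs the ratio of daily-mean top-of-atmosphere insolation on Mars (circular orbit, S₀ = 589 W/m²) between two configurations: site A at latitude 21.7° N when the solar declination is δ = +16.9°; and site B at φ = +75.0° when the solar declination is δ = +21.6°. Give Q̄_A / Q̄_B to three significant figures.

— Configuration A (φ=+21.7°):
cos H₀ = −tan(+21.7°) tan(+16.900°) = -0.1209, H₀ = 1.6920 rad.
Bracket: H₀ sin φ sin δ + cos φ cos δ sin H₀ = 1.6920×0.36975×0.29070 + 0.92913×0.95681×0.99266 = 0.181867 + 0.882476 = 1.064343.
Q̄ = (S₀/π) × [bracket] = (589/π) × 1.064343 = 199.55 W/m².
— Configuration B (φ=+75.0°):
cos H₀ = −tan(+75.0°) tan(+21.600°) = -1.4776 ≤ −1 ⇒ polar day, H₀ = π.
Bracket: H₀ sin φ sin δ + cos φ cos δ sin H₀ = 3.1416×0.96593×0.36812 + 0.25882×0.92978×0.00000 = 1.117084 + 0.000000 = 1.117084.
Q̄ = (S₀/π) × [bracket] = (589/π) × 1.117084 = 209.44 W/m².
Ratio Q̄_A / Q̄_B = 199.55 / 209.44 = 0.9528.

Q̄_A / Q̄_B ≈ 0.953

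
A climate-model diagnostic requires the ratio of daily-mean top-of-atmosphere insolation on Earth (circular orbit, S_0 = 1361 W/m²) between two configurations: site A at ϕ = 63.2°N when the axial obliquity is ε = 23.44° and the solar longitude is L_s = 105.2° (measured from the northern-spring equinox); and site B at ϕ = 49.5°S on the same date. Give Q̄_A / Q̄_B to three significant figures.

Q̄_A / Q̄_B ≈ 5.17

— Configuration A (ϕ=+63.2°):
Solar declination: sin δ = sin ε · sin L_s = sin 23.44° × sin 105.2° = 0.38387, so δ = +22.574°.
cos h₀ = −tan(+63.2°) tan(+22.574°) = -0.8230, h₀ = 2.5375 rad.
Bracket: h₀ sin ϕ sin δ + cos ϕ cos δ sin h₀ = 2.5375×0.89259×0.38387 + 0.45088×0.92339×0.56805 = 0.869445 + 0.236501 = 1.105946.
Q̄ = (S_0/π) × [bracket] = (1361/π) × 1.105946 = 479.12 W/m².
— Configuration B (ϕ=-49.5°):
cos h₀ = −tan(-49.5°) tan(+22.574°) = 0.4867, h₀ = 1.0624 rad.
Bracket: h₀ sin ϕ sin δ + cos ϕ cos δ sin h₀ = 1.0624×-0.76041×0.38387 + 0.64945×0.92339×0.87354 = -0.310113 + 0.523858 = 0.213745.
Q̄ = (S_0/π) × [bracket] = (1361/π) × 0.213745 = 92.599 W/m².
Ratio Q̄_A / Q̄_B = 479.12 / 92.599 = 5.174.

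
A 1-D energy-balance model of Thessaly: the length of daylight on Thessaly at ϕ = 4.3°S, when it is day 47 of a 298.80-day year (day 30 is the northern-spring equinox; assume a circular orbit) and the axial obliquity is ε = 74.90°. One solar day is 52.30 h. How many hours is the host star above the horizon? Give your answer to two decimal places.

Solar longitude: L_s = 360° × (47 − 30)/298.80 = 20.482°.
sin δ = sin 74.90° × sin 20.482° = 0.33783, so δ = +19.745°.
cos h₀ = −tan ϕ · tan δ = −tan(-4.3°) × tan(+19.745°) = 0.0270, so h₀ = 1.5438 rad = 88.45°.
Daylight = 2h₀/(2π) × 52.30 h = (1.5438/π) × 52.30 = 25.70 h.

25.70 h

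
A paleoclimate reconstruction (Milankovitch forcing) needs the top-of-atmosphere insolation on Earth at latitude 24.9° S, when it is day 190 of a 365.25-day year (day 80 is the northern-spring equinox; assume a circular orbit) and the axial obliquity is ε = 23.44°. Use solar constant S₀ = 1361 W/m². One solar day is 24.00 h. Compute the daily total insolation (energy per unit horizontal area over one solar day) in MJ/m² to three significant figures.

Solar longitude: λ_s = 360° × (190 − 80)/365.25 = 108.419°.
sin δ = sin 23.44° × sin 108.419° = 0.37741, so δ = +22.173°.
cos H₀ = −tan(-24.9°) tan(+22.173°) = 0.1892, H₀ = 1.3805 rad.
Bracket: H₀ sin φ sin δ + cos φ cos δ sin H₀ = 1.3805×-0.42104×0.37741 + 0.90704×0.92605×0.98194 = -0.219368 + 0.824795 = 0.605427.
Q̄ = (S₀/π) × [bracket] = (1361/π) × 0.605427 = 262.28 W/m².
Daily total = Q̄ × 24.00 h × 3600 s/h = 262.28 × 24.00 × 3600 / 10⁶ = 22.66 MJ/m².

22.7 MJ/m²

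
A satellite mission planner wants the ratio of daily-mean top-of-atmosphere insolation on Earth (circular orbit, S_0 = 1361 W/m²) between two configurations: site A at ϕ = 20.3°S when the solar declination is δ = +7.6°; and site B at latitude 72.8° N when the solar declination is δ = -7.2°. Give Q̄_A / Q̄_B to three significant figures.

Q̄_A / Q̄_B ≈ 6.60

— Configuration A (ϕ=-20.3°):
cos h₀ = −tan(-20.3°) tan(+7.600°) = 0.0494, h₀ = 1.5214 rad.
Bracket: h₀ sin ϕ sin δ + cos ϕ cos δ sin h₀ = 1.5214×-0.34694×0.13226 + 0.93789×0.99122×0.99878 = -0.069811 + 0.928521 = 0.858710.
Q̄ = (S_0/π) × [bracket] = (1361/π) × 0.858710 = 372.01 W/m².
— Configuration B (ϕ=+72.8°):
cos h₀ = −tan(+72.8°) tan(-7.200°) = 0.4081, h₀ = 1.1504 rad.
Bracket: h₀ sin ϕ sin δ + cos ϕ cos δ sin h₀ = 1.1504×0.95528×-0.12533 + 0.29571×0.99211×0.91294 = -0.137732 + 0.267835 = 0.130103.
Q̄ = (S_0/π) × [bracket] = (1361/π) × 0.130103 = 56.363 W/m².
Ratio Q̄_A / Q̄_B = 372.01 / 56.363 = 6.600.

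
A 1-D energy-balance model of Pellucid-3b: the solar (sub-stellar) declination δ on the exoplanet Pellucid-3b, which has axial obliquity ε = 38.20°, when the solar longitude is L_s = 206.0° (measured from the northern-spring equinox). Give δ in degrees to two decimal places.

δ = -15.73°

sin δ = sin ε · sin L_s = sin 38.20° × sin 206.0° = -0.271092.
δ = arcsin(-0.271092) = -15.73°.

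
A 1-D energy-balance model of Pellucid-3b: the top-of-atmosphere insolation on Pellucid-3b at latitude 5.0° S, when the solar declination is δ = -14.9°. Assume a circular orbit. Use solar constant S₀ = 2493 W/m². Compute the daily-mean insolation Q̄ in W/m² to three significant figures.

cos H₀ = −tan(-5.0°) tan(-14.900°) = -0.0233, H₀ = 1.5941 rad.
Bracket: H₀ sin φ sin δ + cos φ cos δ sin H₀ = 1.5941×-0.08716×-0.25713 + 0.99619×0.96638×0.99973 = 0.035726 + 0.962438 = 0.998164.
Q̄ = (S₀/π) × [bracket] = (2493/π) × 0.998164 = 792.1 W/m².

Q̄ ≈ 792 W/m²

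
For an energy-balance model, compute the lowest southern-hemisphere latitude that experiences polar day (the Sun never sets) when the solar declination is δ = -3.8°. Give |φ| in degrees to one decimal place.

Polar day requires cos H₀ = −tan φ tan δ ≤ −1, i.e. tan φ tan δ ≥ 1.
The boundary is |tan φ| · |tan δ| = 1, so |φ| = 90° − |δ| = 90° − 3.8° = 86.2° in the southern hemisphere.

|φ| = 86.2°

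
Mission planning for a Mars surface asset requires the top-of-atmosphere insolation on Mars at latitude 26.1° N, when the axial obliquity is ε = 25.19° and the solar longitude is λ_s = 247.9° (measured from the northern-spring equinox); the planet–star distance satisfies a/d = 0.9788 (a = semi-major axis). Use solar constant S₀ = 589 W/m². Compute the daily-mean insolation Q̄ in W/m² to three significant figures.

Q̄ ≈ 103 W/m²

Solar declination: sin δ = sin ε · sin λ_s = sin 25.19° × sin 247.9° = -0.39435, so δ = -23.225°.
cos H₀ = −tan(+26.1°) tan(-23.225°) = 0.2102, H₀ = 1.3590 rad.
Bracket: H₀ sin φ sin δ + cos φ cos δ sin H₀ = 1.3590×0.43994×-0.39435 + 0.89803×0.91896×0.97765 = -0.235773 + 0.806809 = 0.571036.
Inverse-square distance factor (a/d)² = 0.9788² = 0.958049.
Q̄ = (S₀/π) × 0.958049 × [bracket] = (589/π) × 0.958049 × 0.571036 = 102.6 W/m².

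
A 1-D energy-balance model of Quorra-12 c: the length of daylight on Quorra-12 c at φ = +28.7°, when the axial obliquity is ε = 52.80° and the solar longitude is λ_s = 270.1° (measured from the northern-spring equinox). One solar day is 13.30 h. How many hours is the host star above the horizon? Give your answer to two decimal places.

3.24 h

Solar declination: sin δ = sin ε · sin λ_s = sin 52.80° × sin 270.1° = -0.79653, so δ = -52.800°.
cos H₀ = −tan φ · tan δ = −tan(+28.7°) × tan(-52.800°) = 0.7213, so H₀ = 0.7651 rad = 43.84°.
Daylight = 2H₀/(2π) × 13.30 h = (0.7651/π) × 13.30 = 3.24 h.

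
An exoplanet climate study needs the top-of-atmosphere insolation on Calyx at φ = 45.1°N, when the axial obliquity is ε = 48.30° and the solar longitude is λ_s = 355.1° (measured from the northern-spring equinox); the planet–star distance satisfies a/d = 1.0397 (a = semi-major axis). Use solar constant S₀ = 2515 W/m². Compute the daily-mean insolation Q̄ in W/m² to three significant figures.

Solar declination: sin δ = sin ε · sin λ_s = sin 48.30° × sin 355.1° = -0.06378, so δ = -3.657°.
cos H₀ = −tan(+45.1°) tan(-3.657°) = 0.0641, H₀ = 1.5066 rad.
Bracket: H₀ sin φ sin δ + cos φ cos δ sin H₀ = 1.5066×0.70834×-0.06378 + 0.70587×0.99796×0.99794 = -0.068065 + 0.702979 = 0.634914.
Inverse-square distance factor (a/d)² = 1.0397² = 1.080976.
Q̄ = (S₀/π) × 1.080976 × [bracket] = (2515/π) × 1.080976 × 0.634914 = 549.4 W/m².

Q̄ ≈ 549 W/m²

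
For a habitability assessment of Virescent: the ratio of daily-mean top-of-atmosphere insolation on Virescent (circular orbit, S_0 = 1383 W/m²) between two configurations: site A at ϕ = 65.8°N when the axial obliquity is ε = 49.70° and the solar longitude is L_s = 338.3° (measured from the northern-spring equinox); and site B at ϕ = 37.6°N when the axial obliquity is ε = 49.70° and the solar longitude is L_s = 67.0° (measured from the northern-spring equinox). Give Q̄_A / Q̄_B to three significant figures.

— Configuration A (ϕ=+65.8°):
Solar declination: sin δ = sin ε · sin L_s = sin 49.70° × sin 338.3° = -0.28199, so δ = -16.379°.
cos h₀ = −tan(+65.8°) tan(-16.379°) = 0.6540, h₀ = 0.8579 rad.
Bracket: h₀ sin ϕ sin δ + cos ϕ cos δ sin h₀ = 0.8579×0.91212×-0.28199 + 0.40992×0.95942×0.75649 = -0.220659 + 0.297517 = 0.076858.
Q̄ = (S_0/π) × [bracket] = (1383/π) × 0.076858 = 33.835 W/m².
— Configuration B (ϕ=+37.6°):
Solar declination: sin δ = sin ε · sin L_s = sin 49.70° × sin 67.0° = 0.70204, so δ = +44.591°.
cos h₀ = −tan(+37.6°) tan(+44.591°) = -0.7592, h₀ = 2.4329 rad.
Bracket: h₀ sin ϕ sin δ + cos ϕ cos δ sin h₀ = 2.4329×0.61015×0.70204 + 0.79229×0.71214×0.65088 = 1.042132 + 0.367240 = 1.409372.
Q̄ = (S_0/π) × [bracket] = (1383/π) × 1.409372 = 620.44 W/m².
Ratio Q̄_A / Q̄_B = 33.835 / 620.44 = 0.05453.

Q̄_A / Q̄_B ≈ 0.0545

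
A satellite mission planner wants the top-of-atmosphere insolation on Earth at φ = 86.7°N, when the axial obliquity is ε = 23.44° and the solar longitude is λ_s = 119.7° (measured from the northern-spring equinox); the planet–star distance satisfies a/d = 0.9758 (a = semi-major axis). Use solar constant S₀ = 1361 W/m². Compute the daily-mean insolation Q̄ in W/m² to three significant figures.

Q̄ ≈ 447 W/m²

Solar declination: sin δ = sin ε · sin λ_s = sin 23.44° × sin 119.7° = 0.34553, so δ = +20.214°.
cos H₀ = −tan(+86.7°) tan(+20.214°) = -6.3859 ≤ −1 ⇒ polar day, H₀ = π.
Bracket: H₀ sin φ sin δ + cos φ cos δ sin H₀ = 3.1416×0.99834×0.34553 + 0.05756×0.93841×0.00000 = 1.083715 + 0.000000 = 1.083715.
Inverse-square distance factor (a/d)² = 0.9758² = 0.952186.
Q̄ = (S₀/π) × 0.952186 × [bracket] = (1361/π) × 0.952186 × 1.083715 = 447.0 W/m².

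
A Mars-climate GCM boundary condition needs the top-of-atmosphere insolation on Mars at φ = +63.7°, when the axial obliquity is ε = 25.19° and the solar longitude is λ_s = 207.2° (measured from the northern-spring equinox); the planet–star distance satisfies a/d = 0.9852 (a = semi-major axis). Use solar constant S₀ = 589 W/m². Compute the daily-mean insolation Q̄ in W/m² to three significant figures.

Q̄ ≈ 35.7 W/m²

Solar declination: sin δ = sin ε · sin λ_s = sin 25.19° × sin 207.2° = -0.19455, so δ = -11.218°.
cos H₀ = −tan(+63.7°) tan(-11.218°) = 0.4013, H₀ = 1.1578 rad.
Bracket: H₀ sin φ sin δ + cos φ cos δ sin H₀ = 1.1578×0.89649×-0.19455 + 0.44307×0.98089×0.91594 = -0.201934 + 0.398070 = 0.196136.
Inverse-square distance factor (a/d)² = 0.9852² = 0.970619.
Q̄ = (S₀/π) × 0.970619 × [bracket] = (589/π) × 0.970619 × 0.196136 = 35.69 W/m².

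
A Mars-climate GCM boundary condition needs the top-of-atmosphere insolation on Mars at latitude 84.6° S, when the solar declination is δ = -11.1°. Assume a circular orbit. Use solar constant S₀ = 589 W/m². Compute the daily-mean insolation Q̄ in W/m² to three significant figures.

cos H₀ = −tan(-84.6°) tan(-11.100°) = -2.0755 ≤ −1 ⇒ polar day, H₀ = π.
Bracket: H₀ sin φ sin δ + cos φ cos δ sin H₀ = 3.1416×-0.99556×-0.19252 + 0.09411×0.98129×0.00000 = 0.602135 + 0.000000 = 0.602135.
Q̄ = (S₀/π) × [bracket] = (589/π) × 0.602135 = 112.9 W/m².

Q̄ ≈ 113 W/m²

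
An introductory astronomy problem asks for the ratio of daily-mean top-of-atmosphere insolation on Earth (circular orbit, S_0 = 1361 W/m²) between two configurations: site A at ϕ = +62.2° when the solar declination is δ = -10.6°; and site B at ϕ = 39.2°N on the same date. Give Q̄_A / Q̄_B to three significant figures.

— Configuration A (ϕ=+62.2°):
cos h₀ = −tan(+62.2°) tan(-10.600°) = 0.3550, h₀ = 1.2079 rad.
Bracket: h₀ sin ϕ sin δ + cos ϕ cos δ sin h₀ = 1.2079×0.88458×-0.18395 + 0.46639×0.98294×0.93488 = -0.196548 + 0.428580 = 0.232032.
Q̄ = (S_0/π) × [bracket] = (1361/π) × 0.232032 = 100.52 W/m².
— Configuration B (ϕ=+39.2°):
cos h₀ = −tan(+39.2°) tan(-10.600°) = 0.1526, h₀ = 1.4176 rad.
Bracket: h₀ sin ϕ sin δ + cos ϕ cos δ sin h₀ = 1.4176×0.63203×-0.18395 + 0.77494×0.98294×0.98828 = -0.164813 + 0.752792 = 0.587979.
Q̄ = (S_0/π) × [bracket] = (1361/π) × 0.587979 = 254.72 W/m².
Ratio Q̄_A / Q̄_B = 100.52 / 254.72 = 0.3946.

Q̄_A / Q̄_B ≈ 0.395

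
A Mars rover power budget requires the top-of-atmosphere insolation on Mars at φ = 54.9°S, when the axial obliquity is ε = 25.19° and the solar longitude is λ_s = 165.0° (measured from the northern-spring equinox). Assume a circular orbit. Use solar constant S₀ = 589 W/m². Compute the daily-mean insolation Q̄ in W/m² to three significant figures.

Q̄ ≈ 81.9 W/m²

Solar declination: sin δ = sin ε · sin λ_s = sin 25.19° × sin 165.0° = 0.11016, so δ = +6.324°.
cos H₀ = −tan(-54.9°) tan(+6.324°) = 0.1577, H₀ = 1.4124 rad.
Bracket: H₀ sin φ sin δ + cos φ cos δ sin H₀ = 1.4124×-0.81815×0.11016 + 0.57501×0.99391×0.98749 = -0.127296 + 0.564359 = 0.437063.
Q̄ = (S₀/π) × [bracket] = (589/π) × 0.437063 = 81.94 W/m².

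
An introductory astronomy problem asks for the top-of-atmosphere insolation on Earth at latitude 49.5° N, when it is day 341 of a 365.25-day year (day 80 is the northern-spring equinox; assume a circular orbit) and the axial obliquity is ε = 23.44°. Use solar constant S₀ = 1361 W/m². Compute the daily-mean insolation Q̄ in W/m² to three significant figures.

Solar longitude: λ_s = 360° × (341 − 80)/365.25 = 257.248°.
sin δ = sin 23.44° × sin 257.248° = -0.38798, so δ = -22.829°.
cos H₀ = −tan(+49.5°) tan(-22.829°) = 0.4929, H₀ = 1.0554 rad.
Bracket: H₀ sin φ sin δ + cos φ cos δ sin H₀ = 1.0554×0.76041×-0.38798 + 0.64945×0.92167×0.87010 = -0.311368 + 0.520823 = 0.209455.
Q̄ = (S₀/π) × [bracket] = (1361/π) × 0.209455 = 90.74 W/m².

Q̄ ≈ 90.7 W/m²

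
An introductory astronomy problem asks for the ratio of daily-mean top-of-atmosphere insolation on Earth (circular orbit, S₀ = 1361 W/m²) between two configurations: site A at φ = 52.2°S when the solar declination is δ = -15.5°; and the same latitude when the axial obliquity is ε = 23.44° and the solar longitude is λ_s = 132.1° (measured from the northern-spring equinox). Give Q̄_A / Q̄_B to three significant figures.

Q̄_A / Q̄_B ≈ 3.61

— Configuration A (φ=-52.2°):
cos H₀ = −tan(-52.2°) tan(-15.500°) = -0.3575, H₀ = 1.9364 rad.
Bracket: H₀ sin φ sin δ + cos φ cos δ sin H₀ = 1.9364×-0.79016×-0.26724 + 0.61291×0.96363×0.93390 = 0.408895 + 0.551579 = 0.960474.
Q̄ = (S₀/π) × [bracket] = (1361/π) × 0.960474 = 416.10 W/m².
— Configuration B (φ=-52.2°):
Solar declination: sin δ = sin ε · sin λ_s = sin 23.44° × sin 132.1° = 0.29515, so δ = +17.166°.
cos H₀ = −tan(-52.2°) tan(+17.166°) = 0.3982, H₀ = 1.1612 rad.
Bracket: H₀ sin φ sin δ + cos φ cos δ sin H₀ = 1.1612×-0.79016×0.29515 + 0.61291×0.95545×0.91728 = -0.270810 + 0.537164 = 0.266354.
Q̄ = (S₀/π) × [bracket] = (1361/π) × 0.266354 = 115.39 W/m².
Ratio Q̄_A / Q̄_B = 416.10 / 115.39 = 3.606.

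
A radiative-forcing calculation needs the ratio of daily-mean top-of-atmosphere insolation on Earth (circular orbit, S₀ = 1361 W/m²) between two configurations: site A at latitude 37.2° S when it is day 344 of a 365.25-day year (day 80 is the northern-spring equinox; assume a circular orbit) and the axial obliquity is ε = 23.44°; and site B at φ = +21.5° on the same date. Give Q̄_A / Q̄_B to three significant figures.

— Configuration A (φ=-37.2°):
Solar longitude: λ_s = 360° × (344 − 80)/365.25 = 260.205°.
sin δ = sin 23.44° × sin 260.205° = -0.39199, so δ = -23.078°.
cos H₀ = −tan(-37.2°) tan(-23.078°) = -0.3234, H₀ = 1.9001 rad.
Bracket: H₀ sin φ sin δ + cos φ cos δ sin H₀ = 1.9001×-0.60460×-0.39199 + 0.79653×0.91997×0.94626 = 0.450318 + 0.693404 = 1.143722.
Q̄ = (S₀/π) × [bracket] = (1361/π) × 1.143722 = 495.48 W/m².
— Configuration B (φ=+21.5°):
cos H₀ = −tan(+21.5°) tan(-23.078°) = 0.1678, H₀ = 1.4022 rad.
Bracket: H₀ sin φ sin δ + cos φ cos δ sin H₀ = 1.4022×0.36650×-0.39199 + 0.93042×0.91997×0.98581 = -0.201446 + 0.843812 = 0.642366.
Q̄ = (S₀/π) × [bracket] = (1361/π) × 0.642366 = 278.29 W/m².
Ratio Q̄_A / Q̄_B = 495.48 / 278.29 = 1.780.

Q̄_A / Q̄_B ≈ 1.78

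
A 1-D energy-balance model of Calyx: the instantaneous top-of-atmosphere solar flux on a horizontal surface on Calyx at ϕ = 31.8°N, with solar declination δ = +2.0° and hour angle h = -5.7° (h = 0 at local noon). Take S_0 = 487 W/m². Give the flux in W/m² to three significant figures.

421 W/m²

cos θ_z = sin ϕ sin δ + cos ϕ cos δ cos h = 0.018390 + 0.845175 = 0.863565.
Flux = S_0 · cos θ_z = 487 × 0.863565 = 420.6 W/m².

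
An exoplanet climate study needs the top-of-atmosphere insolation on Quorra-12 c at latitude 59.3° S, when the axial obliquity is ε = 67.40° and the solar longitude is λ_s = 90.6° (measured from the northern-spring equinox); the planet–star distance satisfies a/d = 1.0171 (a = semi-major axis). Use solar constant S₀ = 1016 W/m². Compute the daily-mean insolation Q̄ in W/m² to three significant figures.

Q̄ ≈ 0.00 W/m²

Solar declination: sin δ = sin ε · sin λ_s = sin 67.40° × sin 90.6° = 0.92316, so δ = +67.392°.
cos H₀ = −tan(-59.3°) tan(+67.392°) = 4.0445 ≥ 1 ⇒ polar night, H₀ = 0 and Q̄ = 0.
Inverse-square distance factor (a/d)² = 1.0171² = 1.034492.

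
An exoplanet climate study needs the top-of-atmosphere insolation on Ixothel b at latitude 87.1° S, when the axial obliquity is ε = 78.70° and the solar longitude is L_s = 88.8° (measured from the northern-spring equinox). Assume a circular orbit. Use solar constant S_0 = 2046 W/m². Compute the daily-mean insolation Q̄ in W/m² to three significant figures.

Q̄ ≈ 0.00 W/m²

Solar declination: sin δ = sin ε · sin L_s = sin 78.70° × sin 88.8° = 0.98040, so δ = +78.637°.
cos h₀ = −tan(-87.1°) tan(+78.637°) = 98.2308 ≥ 1 ⇒ polar night, h₀ = 0 and Q̄ = 0.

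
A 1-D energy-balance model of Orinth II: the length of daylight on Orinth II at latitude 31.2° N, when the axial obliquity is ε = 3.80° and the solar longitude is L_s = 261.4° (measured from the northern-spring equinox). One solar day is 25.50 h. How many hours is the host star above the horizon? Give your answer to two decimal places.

12.43 h

Solar declination: sin δ = sin ε · sin L_s = sin 3.80° × sin 261.4° = -0.06553, so δ = -3.757°.
cos h₀ = −tan ϕ · tan δ = −tan(+31.2°) × tan(-3.757°) = 0.0398, so h₀ = 1.5310 rad = 87.72°.
Daylight = 2h₀/(2π) × 25.50 h = (1.5310/π) × 25.50 = 12.43 h.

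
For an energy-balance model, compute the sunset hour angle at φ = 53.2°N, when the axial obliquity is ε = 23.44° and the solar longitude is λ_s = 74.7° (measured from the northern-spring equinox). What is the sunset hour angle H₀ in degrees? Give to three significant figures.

Solar declination: sin δ = sin ε · sin λ_s = sin 23.44° × sin 74.7° = 0.38369, so δ = +22.562°.
cos H₀ = −tan φ · tan δ = −tan(+53.2°) × tan(+22.562°) = -0.5554, so H₀ = 2.1596 rad = 123.74°.

H₀ = 124°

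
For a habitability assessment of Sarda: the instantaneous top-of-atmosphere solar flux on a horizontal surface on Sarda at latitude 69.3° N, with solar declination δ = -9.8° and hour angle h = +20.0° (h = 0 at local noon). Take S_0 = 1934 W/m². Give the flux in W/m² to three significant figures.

cos θ_z = sin ϕ sin δ + cos ϕ cos δ cos h = -0.159221 + 0.327311 = 0.168090.
Flux = S_0 · cos θ_z = 1934 × 0.168090 = 325.1 W/m².

325 W/m²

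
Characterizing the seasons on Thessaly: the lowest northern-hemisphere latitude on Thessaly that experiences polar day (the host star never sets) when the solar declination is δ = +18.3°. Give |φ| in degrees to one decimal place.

|φ| = 71.7°

Polar day requires cos H₀ = −tan φ tan δ ≤ −1, i.e. tan φ tan δ ≥ 1.
The boundary is |tan φ| · |tan δ| = 1, so |φ| = 90° − |δ| = 90° − 18.3° = 71.7° in the northern hemisphere.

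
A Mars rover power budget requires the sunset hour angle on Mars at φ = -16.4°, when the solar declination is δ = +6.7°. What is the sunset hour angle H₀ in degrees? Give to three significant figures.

cos H₀ = −tan φ · tan δ = −tan(-16.4°) × tan(+6.700°) = 0.0346, so H₀ = 1.5362 rad = 88.02°.

H₀ = 88.0°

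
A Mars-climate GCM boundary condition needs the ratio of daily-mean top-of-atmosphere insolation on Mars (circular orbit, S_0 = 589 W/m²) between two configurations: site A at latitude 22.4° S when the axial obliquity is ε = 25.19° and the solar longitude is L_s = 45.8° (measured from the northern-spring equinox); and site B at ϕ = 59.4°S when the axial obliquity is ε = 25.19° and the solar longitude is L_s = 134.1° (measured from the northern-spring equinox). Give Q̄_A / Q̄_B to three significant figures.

Q̄_A / Q̄_B ≈ 4.87

— Configuration A (ϕ=-22.4°):
Solar declination: sin δ = sin ε · sin L_s = sin 25.19° × sin 45.8° = 0.30513, so δ = +17.766°.
cos h₀ = −tan(-22.4°) tan(+17.766°) = 0.1321, h₀ = 1.4383 rad.
Bracket: h₀ sin ϕ sin δ + cos ϕ cos δ sin h₀ = 1.4383×-0.38107×0.30513 + 0.92455×0.95231×0.99124 = -0.167240 + 0.872745 = 0.705505.
Q̄ = (S_0/π) × [bracket] = (589/π) × 0.705505 = 132.27 W/m².
— Configuration B (ϕ=-59.4°):
Solar declination: sin δ = sin ε · sin L_s = sin 25.19° × sin 134.1° = 0.30565, so δ = +17.797°.
cos h₀ = −tan(-59.4°) tan(+17.797°) = 0.5428, h₀ = 0.9970 rad.
Bracket: h₀ sin ϕ sin δ + cos ϕ cos δ sin h₀ = 0.9970×-0.86074×0.30565 + 0.50904×0.95214×0.83986 = -0.262296 + 0.407061 = 0.144765.
Q̄ = (S_0/π) × [bracket] = (589/π) × 0.144765 = 27.141 W/m².
Ratio Q̄_A / Q̄_B = 132.27 / 27.141 = 4.873.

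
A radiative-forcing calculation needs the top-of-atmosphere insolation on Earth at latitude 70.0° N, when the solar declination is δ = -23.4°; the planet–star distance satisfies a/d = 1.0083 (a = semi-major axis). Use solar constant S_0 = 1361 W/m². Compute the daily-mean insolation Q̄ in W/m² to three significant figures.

Q̄ ≈ 0.00 W/m²

cos h₀ = −tan(+70.0°) tan(-23.400°) = 1.1889 ≥ 1 ⇒ polar night, h₀ = 0 and Q̄ = 0.
Inverse-square distance factor (a/d)² = 1.0083² = 1.016669.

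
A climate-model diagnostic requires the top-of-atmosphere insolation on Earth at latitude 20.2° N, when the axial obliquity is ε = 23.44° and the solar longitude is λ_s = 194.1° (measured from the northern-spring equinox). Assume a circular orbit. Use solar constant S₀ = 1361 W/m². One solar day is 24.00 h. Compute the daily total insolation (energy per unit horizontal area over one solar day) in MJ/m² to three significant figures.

33.0 MJ/m²

Solar declination: sin δ = sin ε · sin λ_s = sin 23.44° × sin 194.1° = -0.09691, so δ = -5.561°.
cos H₀ = −tan(+20.2°) tan(-5.561°) = 0.0358, H₀ = 1.5350 rad.
Bracket: H₀ sin φ sin δ + cos φ cos δ sin H₀ = 1.5350×0.34530×-0.09691 + 0.93849×0.99529×0.99936 = -0.051366 + 0.933472 = 0.882106.
Q̄ = (S₀/π) × [bracket] = (1361/π) × 0.882106 = 382.15 W/m².
Daily total = Q̄ × 24.00 h × 3600 s/h = 382.15 × 24.00 × 3600 / 10⁶ = 33.02 MJ/m².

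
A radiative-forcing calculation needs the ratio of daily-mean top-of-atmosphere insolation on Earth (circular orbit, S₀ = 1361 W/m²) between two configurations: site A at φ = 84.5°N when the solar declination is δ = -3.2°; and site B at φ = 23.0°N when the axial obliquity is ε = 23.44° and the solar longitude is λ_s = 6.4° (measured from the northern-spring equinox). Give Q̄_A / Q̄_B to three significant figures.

— Configuration A (φ=+84.5°):
cos H₀ = −tan(+84.5°) tan(-3.200°) = 0.5806, H₀ = 0.9513 rad.
Bracket: H₀ sin φ sin δ + cos φ cos δ sin H₀ = 0.9513×0.99540×-0.05582 + 0.09585×0.99844×0.81416 = -0.052857 + 0.077915 = 0.025058.
Q̄ = (S₀/π) × [bracket] = (1361/π) × 0.025058 = 10.856 W/m².
— Configuration B (φ=+23.0°):
Solar declination: sin δ = sin ε · sin λ_s = sin 23.44° × sin 6.4° = 0.04434, so δ = +2.541°.
cos H₀ = −tan(+23.0°) tan(+2.541°) = -0.0188, H₀ = 1.5896 rad.
Bracket: H₀ sin φ sin δ + cos φ cos δ sin H₀ = 1.5896×0.39073×0.04434 + 0.92050×0.99902×0.99982 = 0.027540 + 0.919432 = 0.946972.
Q̄ = (S₀/π) × [bracket] = (1361/π) × 0.946972 = 410.25 W/m².
Ratio Q̄_A / Q̄_B = 10.856 / 410.25 = 0.02646.

Q̄_A / Q̄_B ≈ 0.0265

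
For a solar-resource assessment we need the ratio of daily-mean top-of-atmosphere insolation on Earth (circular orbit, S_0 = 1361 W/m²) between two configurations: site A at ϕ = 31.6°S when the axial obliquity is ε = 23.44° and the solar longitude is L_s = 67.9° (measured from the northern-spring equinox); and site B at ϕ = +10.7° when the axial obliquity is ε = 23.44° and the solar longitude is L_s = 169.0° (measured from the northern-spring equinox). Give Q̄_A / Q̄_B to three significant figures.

Q̄_A / Q̄_B ≈ 0.511

— Configuration A (ϕ=-31.6°):
Solar declination: sin δ = sin ε · sin L_s = sin 23.44° × sin 67.9° = 0.36856, so δ = +21.627°.
cos h₀ = −tan(-31.6°) tan(+21.627°) = 0.2439, h₀ = 1.3244 rad.
Bracket: h₀ sin ϕ sin δ + cos ϕ cos δ sin h₀ = 1.3244×-0.52399×0.36856 + 0.85173×0.92960×0.96980 = -0.255770 + 0.767857 = 0.512087.
Q̄ = (S_0/π) × [bracket] = (1361/π) × 0.512087 = 221.85 W/m².
— Configuration B (ϕ=+10.7°):
Solar declination: sin δ = sin ε · sin L_s = sin 23.44° × sin 169.0° = 0.07590, so δ = +4.353°.
cos h₀ = −tan(+10.7°) tan(+4.353°) = -0.0144, h₀ = 1.5852 rad.
Bracket: h₀ sin ϕ sin δ + cos ϕ cos δ sin h₀ = 1.5852×0.18567×0.07590 + 0.98261×0.99712×0.99990 = 0.022339 + 0.979682 = 1.002021.
Q̄ = (S_0/π) × [bracket] = (1361/π) × 1.002021 = 434.10 W/m².
Ratio Q̄_A / Q̄_B = 221.85 / 434.10 = 0.5111.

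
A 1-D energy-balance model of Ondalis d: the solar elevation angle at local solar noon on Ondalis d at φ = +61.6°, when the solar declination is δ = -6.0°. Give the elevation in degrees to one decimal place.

22.4°

At local noon the hour angle is zero, so the zenith angle equals |φ − δ| = |+61.6° − (-6.000°)| = 67.600°.
Elevation = 90° − 67.600° = 22.4°.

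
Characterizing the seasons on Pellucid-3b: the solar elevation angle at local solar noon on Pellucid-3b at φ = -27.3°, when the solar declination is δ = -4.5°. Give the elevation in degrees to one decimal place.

67.2°

At local noon the hour angle is zero, so the zenith angle equals |φ − δ| = |-27.3° − (-4.500°)| = 22.800°.
Elevation = 90° − 22.800° = 67.2°.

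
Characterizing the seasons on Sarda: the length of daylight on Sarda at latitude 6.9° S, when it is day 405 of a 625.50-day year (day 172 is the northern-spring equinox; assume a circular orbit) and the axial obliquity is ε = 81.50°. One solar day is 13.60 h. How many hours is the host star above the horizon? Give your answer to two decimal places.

6.27 h

Solar longitude: λ_s = 360° × (405 − 172)/625.50 = 134.101°.
sin δ = sin 81.50° × sin 134.101° = 0.71023, so δ = +45.254°.
cos H₀ = −tan φ · tan δ = −tan(-6.9°) × tan(+45.254°) = 0.1221, so H₀ = 1.4484 rad = 82.99°.
Daylight = 2H₀/(2π) × 13.60 h = (1.4484/π) × 13.60 = 6.27 h.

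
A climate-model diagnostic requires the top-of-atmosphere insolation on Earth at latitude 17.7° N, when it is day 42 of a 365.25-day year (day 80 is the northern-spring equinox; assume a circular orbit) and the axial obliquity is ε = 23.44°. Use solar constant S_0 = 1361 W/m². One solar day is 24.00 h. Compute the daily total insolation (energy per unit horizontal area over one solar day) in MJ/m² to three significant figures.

30.4 MJ/m²

Solar longitude: L_s = 360° × (42 − 80)/365.25 = -37.454°, i.e. -37.454° + 360° = 322.546°.
sin δ = sin 23.44° × sin 322.546° = -0.24190, so δ = -13.999°.
cos h₀ = −tan(+17.7°) tan(-13.999°) = 0.0796, h₀ = 1.4911 rad.
Bracket: h₀ sin ϕ sin δ + cos ϕ cos δ sin h₀ = 1.4911×0.30403×-0.24190 + 0.95266×0.97030×0.99683 = -0.109663 + 0.921436 = 0.811773.
Q̄ = (S_0/π) × [bracket] = (1361/π) × 0.811773 = 351.68 W/m².
Daily total = Q̄ × 24.00 h × 3600 s/h = 351.68 × 24.00 × 3600 / 10⁶ = 30.39 MJ/m².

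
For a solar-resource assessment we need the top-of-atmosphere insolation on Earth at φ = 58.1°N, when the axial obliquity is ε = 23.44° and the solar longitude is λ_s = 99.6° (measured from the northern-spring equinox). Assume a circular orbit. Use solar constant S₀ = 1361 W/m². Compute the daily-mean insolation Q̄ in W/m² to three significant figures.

Solar declination: sin δ = sin ε · sin λ_s = sin 23.44° × sin 99.6° = 0.39222, so δ = +23.093°.
cos H₀ = −tan(+58.1°) tan(+23.093°) = -0.6850, H₀ = 2.3254 rad.
Bracket: H₀ sin φ sin δ + cos φ cos δ sin H₀ = 2.3254×0.84897×0.39222 + 0.52844×0.91987×0.72853 = 0.774319 + 0.354136 = 1.128455.
Q̄ = (S₀/π) × [bracket] = (1361/π) × 1.128455 = 488.9 W/m².

Q̄ ≈ 489 W/m²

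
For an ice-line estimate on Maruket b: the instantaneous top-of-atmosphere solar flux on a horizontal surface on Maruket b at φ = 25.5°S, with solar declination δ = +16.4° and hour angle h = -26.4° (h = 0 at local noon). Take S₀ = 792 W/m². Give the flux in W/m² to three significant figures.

518 W/m²

cos θ_z = sin φ sin δ + cos φ cos δ cos h = -0.121551 + 0.775563 = 0.654012.
Flux = S₀ · cos θ_z = 792 × 0.654012 = 518.0 W/m².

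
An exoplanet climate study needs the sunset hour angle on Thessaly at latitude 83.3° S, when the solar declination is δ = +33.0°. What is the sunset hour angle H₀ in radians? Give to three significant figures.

cos H₀ = −tan φ · tan δ = 5.5281 ≥ 1, so the host star never rises (polar night) and H₀ = 0.

H₀ = 0.00 rad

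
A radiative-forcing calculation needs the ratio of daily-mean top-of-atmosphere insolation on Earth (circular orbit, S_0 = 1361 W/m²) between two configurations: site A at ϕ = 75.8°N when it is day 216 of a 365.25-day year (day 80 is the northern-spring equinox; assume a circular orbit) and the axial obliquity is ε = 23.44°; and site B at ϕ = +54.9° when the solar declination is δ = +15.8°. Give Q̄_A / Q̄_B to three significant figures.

Q̄_A / Q̄_B ≈ 0.918

— Configuration A (ϕ=+75.8°):
Solar longitude: L_s = 360° × (216 − 80)/365.25 = 134.045°.
sin δ = sin 23.44° × sin 134.045° = 0.28593, so δ = +16.614°.
cos h₀ = −tan(+75.8°) tan(+16.614°) = -1.1792 ≤ −1 ⇒ polar day, h₀ = π.
Bracket: h₀ sin ϕ sin δ + cos ϕ cos δ sin h₀ = 3.1416×0.96945×0.28593 + 0.24531×0.95825×0.00000 = 0.870835 + 0.000000 = 0.870835.
Q̄ = (S_0/π) × [bracket] = (1361/π) × 0.870835 = 377.26 W/m².
— Configuration B (ϕ=+54.9°):
cos h₀ = −tan(+54.9°) tan(+15.800°) = -0.4026, h₀ = 1.9852 rad.
Bracket: h₀ sin ϕ sin δ + cos ϕ cos δ sin h₀ = 1.9852×0.81815×0.27228 + 0.57501×0.96222×0.91536 = 0.442235 + 0.506456 = 0.948691.
Q̄ = (S_0/π) × [bracket] = (1361/π) × 0.948691 = 410.99 W/m².
Ratio Q̄_A / Q̄_B = 377.26 / 410.99 = 0.9179.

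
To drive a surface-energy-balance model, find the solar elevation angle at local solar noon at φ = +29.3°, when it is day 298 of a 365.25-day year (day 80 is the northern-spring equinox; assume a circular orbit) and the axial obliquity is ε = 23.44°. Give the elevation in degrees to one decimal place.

47.6°

Solar longitude: λ_s = 360° × (298 − 80)/365.25 = 214.867°.
sin δ = sin 23.44° × sin 214.867° = -0.22740, so δ = -13.144°.
At local noon the hour angle is zero, so the zenith angle equals |φ − δ| = |+29.3° − (-13.144°)| = 42.444°.
Elevation = 90° − 42.444° = 47.6°.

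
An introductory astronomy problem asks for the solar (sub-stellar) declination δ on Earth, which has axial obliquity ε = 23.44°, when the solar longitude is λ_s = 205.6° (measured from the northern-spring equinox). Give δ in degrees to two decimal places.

sin δ = sin ε · sin λ_s = sin 23.44° × sin 205.6° = -0.171879.
δ = arcsin(-0.171879) = -9.90°.

δ = -9.90°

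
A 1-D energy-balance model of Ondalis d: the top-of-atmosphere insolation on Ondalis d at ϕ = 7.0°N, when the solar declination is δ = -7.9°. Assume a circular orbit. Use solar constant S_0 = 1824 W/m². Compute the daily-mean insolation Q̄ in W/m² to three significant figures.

cos h₀ = −tan(+7.0°) tan(-7.900°) = 0.0170, h₀ = 1.5538 rad.
Bracket: h₀ sin ϕ sin δ + cos ϕ cos δ sin h₀ = 1.5538×0.12187×-0.13744 + 0.99255×0.99051×0.99985 = -0.026026 + 0.982983 = 0.956957.
Q̄ = (S_0/π) × [bracket] = (1824/π) × 0.956957 = 555.6 W/m².

Q̄ ≈ 556 W/m²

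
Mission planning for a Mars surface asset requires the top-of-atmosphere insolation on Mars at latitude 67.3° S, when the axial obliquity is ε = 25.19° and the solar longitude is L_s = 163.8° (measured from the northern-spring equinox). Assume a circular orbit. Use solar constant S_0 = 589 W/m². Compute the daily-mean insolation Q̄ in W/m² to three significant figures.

Solar declination: sin δ = sin ε · sin L_s = sin 25.19° × sin 163.8° = 0.11874, so δ = +6.820°.
cos h₀ = −tan(-67.3°) tan(+6.820°) = 0.2859, h₀ = 1.2809 rad.
Bracket: h₀ sin ϕ sin δ + cos ϕ cos δ sin h₀ = 1.2809×-0.92254×0.11874 + 0.38591×0.99292×0.95826 = -0.140313 + 0.367184 = 0.226871.
Q̄ = (S_0/π) × [bracket] = (589/π) × 0.226871 = 42.53 W/m².

Q̄ ≈ 42.5 W/m²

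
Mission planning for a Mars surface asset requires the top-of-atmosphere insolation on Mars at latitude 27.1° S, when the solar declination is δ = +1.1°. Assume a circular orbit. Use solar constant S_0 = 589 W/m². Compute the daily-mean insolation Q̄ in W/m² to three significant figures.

cos h₀ = −tan(-27.1°) tan(+1.100°) = 0.0098, h₀ = 1.5610 rad.
Bracket: h₀ sin ϕ sin δ + cos ϕ cos δ sin h₀ = 1.5610×-0.45554×0.01920 + 0.89021×0.99982×0.99995 = -0.013653 + 0.890005 = 0.876352.
Q̄ = (S_0/π) × [bracket] = (589/π) × 0.876352 = 164.3 W/m².

Q̄ ≈ 164 W/m²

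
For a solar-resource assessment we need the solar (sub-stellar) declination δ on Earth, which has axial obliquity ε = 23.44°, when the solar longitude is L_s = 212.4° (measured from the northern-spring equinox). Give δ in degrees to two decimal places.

δ = -12.31°

sin δ = sin ε · sin L_s = sin 23.44° × sin 212.4° = -0.213146.
δ = arcsin(-0.213146) = -12.31°.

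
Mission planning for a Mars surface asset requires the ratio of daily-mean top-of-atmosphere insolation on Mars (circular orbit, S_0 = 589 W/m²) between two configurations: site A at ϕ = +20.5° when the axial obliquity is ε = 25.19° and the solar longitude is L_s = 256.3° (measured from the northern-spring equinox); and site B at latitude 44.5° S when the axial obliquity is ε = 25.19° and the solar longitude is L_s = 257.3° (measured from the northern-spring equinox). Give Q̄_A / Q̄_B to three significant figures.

Q̄_A / Q̄_B ≈ 0.544

— Configuration A (ϕ=+20.5°):
Solar declination: sin δ = sin ε · sin L_s = sin 25.19° × sin 256.3° = -0.41351, so δ = -24.426°.
cos h₀ = −tan(+20.5°) tan(-24.426°) = 0.1698, h₀ = 1.4002 rad.
Bracket: h₀ sin ϕ sin δ + cos ϕ cos δ sin h₀ = 1.4002×0.35021×-0.41351 + 0.93667×0.91050×0.98548 = -0.202770 + 0.840455 = 0.637685.
Q̄ = (S_0/π) × [bracket] = (589/π) × 0.637685 = 119.56 W/m².
— Configuration B (ϕ=-44.5°):
Solar declination: sin δ = sin ε · sin L_s = sin 25.19° × sin 257.3° = -0.41521, so δ = -24.532°.
cos h₀ = −tan(-44.5°) tan(-24.532°) = -0.4485, h₀ = 2.0359 rad.
Bracket: h₀ sin ϕ sin δ + cos ϕ cos δ sin h₀ = 2.0359×-0.70091×-0.41521 + 0.71325×0.90973×0.89378 = 0.592497 + 0.579942 = 1.172439.
Q̄ = (S_0/π) × [bracket] = (589/π) × 1.172439 = 219.81 W/m².
Ratio Q̄_A / Q̄_B = 119.56 / 219.81 = 0.5439.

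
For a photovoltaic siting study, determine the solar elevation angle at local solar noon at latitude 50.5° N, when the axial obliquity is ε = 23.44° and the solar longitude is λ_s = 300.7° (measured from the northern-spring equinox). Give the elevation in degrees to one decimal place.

Solar declination: sin δ = sin ε · sin λ_s = sin 23.44° × sin 300.7° = -0.34204, so δ = -20.001°.
At local noon the hour angle is zero, so the zenith angle equals |φ − δ| = |+50.5° − (-20.001°)| = 70.501°.
Elevation = 90° − 70.501° = 19.5°.

19.5°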